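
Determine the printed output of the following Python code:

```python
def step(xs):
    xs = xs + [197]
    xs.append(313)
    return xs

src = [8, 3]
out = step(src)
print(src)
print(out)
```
[8, 3]
[8, 3, 197, 313]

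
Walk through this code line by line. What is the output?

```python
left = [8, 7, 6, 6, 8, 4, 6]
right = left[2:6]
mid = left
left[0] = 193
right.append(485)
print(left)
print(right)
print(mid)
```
[193, 7, 6, 6, 8, 4, 6]
[6, 6, 8, 4, 485]
[193, 7, 6, 6, 8, 4, 6]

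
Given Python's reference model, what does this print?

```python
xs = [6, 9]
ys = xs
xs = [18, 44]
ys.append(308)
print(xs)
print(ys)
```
[18, 44]
[6, 9, 308]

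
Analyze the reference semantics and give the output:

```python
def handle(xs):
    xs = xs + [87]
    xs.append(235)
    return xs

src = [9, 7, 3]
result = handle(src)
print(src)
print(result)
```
[9, 7, 3]
[9, 7, 3, 87, 235]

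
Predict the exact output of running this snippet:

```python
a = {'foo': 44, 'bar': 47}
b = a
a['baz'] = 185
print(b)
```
{'foo': 44, 'bar': 47, 'baz': 185}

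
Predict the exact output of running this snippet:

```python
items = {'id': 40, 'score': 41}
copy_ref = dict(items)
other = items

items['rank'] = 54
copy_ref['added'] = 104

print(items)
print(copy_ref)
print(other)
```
{'id': 40, 'score': 41, 'rank': 54}
{'id': 40, 'score': 41, 'added': 104}
{'id': 40, 'score': 41, 'rank': 54}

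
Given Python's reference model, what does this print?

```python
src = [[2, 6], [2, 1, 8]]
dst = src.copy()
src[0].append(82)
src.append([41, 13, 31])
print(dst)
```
[[2, 6, 82], [2, 1, 8]]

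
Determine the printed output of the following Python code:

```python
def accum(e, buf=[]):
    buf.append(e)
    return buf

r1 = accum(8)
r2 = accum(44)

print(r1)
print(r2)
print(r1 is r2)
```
[8, 44]
[8, 44]
True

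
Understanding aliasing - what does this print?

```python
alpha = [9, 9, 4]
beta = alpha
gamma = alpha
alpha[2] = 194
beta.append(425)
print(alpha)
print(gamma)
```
[9, 9, 194, 425]
[9, 9, 194, 425]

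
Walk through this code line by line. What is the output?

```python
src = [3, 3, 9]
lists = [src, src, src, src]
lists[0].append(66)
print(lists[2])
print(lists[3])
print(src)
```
[3, 3, 9, 66]
[3, 3, 9, 66]
[3, 3, 9, 66]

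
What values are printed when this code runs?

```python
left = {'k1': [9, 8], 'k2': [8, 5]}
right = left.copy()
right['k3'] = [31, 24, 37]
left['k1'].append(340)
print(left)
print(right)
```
{'k1': [9, 8, 340], 'k2': [8, 5]}
{'k1': [9, 8, 340], 'k2': [8, 5], 'k3': [31, 24, 37]}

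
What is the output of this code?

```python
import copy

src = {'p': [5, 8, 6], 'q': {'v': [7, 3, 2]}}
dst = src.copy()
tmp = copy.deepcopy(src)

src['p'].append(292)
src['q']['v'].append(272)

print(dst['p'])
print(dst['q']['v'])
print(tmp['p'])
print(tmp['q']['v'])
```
[5, 8, 6, 292]
[7, 3, 2, 272]
[5, 8, 6]
[7, 3, 2]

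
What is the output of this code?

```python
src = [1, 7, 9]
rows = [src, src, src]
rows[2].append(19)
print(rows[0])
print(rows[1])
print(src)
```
[1, 7, 9, 19]
[1, 7, 9, 19]
[1, 7, 9, 19]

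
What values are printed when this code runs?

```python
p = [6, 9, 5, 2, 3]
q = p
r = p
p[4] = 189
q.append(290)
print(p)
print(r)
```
[6, 9, 5, 2, 189, 290]
[6, 9, 5, 2, 189, 290]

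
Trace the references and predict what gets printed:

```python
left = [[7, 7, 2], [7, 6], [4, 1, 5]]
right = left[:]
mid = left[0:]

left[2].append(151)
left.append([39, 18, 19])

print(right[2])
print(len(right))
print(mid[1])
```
[4, 1, 5, 151]
3
[7, 6]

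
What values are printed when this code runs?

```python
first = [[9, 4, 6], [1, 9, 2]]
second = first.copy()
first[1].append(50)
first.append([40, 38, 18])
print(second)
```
[[9, 4, 6], [1, 9, 2, 50]]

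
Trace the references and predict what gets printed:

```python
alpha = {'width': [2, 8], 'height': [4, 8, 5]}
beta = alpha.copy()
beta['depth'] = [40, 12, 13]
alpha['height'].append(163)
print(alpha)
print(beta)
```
{'width': [2, 8], 'height': [4, 8, 5, 163]}
{'width': [2, 8], 'height': [4, 8, 5, 163], 'depth': [40, 12, 13]}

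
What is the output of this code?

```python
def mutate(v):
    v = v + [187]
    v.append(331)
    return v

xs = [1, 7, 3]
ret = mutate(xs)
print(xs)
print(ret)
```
[1, 7, 3]
[1, 7, 3, 187, 331]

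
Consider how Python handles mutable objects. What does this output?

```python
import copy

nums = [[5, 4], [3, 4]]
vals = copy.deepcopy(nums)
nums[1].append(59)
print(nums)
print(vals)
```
[[5, 4], [3, 4, 59]]
[[5, 4], [3, 4]]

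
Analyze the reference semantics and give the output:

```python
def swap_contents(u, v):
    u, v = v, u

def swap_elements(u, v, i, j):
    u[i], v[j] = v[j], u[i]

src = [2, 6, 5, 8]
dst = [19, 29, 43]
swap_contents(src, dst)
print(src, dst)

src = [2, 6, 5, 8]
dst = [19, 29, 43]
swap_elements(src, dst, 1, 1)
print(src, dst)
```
[2, 6, 5, 8] [19, 29, 43]
[2, 29, 5, 8] [19, 6, 43]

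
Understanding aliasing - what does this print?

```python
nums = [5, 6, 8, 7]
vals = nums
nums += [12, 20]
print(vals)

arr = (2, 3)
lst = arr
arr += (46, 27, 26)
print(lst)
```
[5, 6, 8, 7, 12, 20]
(2, 3)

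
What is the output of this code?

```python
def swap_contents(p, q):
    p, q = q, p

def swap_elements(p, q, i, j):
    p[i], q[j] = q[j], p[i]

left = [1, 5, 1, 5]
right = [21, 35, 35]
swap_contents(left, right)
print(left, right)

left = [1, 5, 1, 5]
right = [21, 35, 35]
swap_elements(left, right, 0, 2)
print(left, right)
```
[1, 5, 1, 5] [21, 35, 35]
[35, 5, 1, 5] [21, 35, 1]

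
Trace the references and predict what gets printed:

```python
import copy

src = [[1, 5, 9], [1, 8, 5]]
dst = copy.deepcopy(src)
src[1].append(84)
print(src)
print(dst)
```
[[1, 5, 9], [1, 8, 5, 84]]
[[1, 5, 9], [1, 8, 5]]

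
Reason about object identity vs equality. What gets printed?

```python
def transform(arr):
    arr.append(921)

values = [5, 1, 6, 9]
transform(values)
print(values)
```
[5, 1, 6, 9, 921]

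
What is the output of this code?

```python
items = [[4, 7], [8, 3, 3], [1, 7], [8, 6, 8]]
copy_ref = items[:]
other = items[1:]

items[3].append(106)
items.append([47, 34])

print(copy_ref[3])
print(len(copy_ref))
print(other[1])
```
[8, 6, 8, 106]
4
[1, 7]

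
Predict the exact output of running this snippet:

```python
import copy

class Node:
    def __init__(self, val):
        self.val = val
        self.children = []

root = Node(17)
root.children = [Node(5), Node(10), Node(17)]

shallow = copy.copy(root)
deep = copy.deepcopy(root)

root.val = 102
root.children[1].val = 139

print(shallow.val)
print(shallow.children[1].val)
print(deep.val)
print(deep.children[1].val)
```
17
139
17
10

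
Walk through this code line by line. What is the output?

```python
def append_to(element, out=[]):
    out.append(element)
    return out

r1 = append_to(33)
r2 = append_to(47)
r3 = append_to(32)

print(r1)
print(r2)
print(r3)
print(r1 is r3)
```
[33, 47, 32]
[33, 47, 32]
[33, 47, 32]
True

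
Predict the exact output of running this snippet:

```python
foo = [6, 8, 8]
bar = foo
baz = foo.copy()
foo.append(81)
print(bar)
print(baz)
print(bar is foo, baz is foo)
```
[6, 8, 8, 81]
[6, 8, 8]
True False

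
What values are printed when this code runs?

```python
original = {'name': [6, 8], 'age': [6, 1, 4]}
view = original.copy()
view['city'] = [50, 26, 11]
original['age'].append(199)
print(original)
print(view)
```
{'name': [6, 8], 'age': [6, 1, 4, 199]}
{'name': [6, 8], 'age': [6, 1, 4, 199], 'city': [50, 26, 11]}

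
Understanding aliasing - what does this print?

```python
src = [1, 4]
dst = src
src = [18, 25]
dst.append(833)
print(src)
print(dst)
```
[18, 25]
[1, 4, 833]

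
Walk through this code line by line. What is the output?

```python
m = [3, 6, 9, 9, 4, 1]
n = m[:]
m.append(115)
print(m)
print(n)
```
[3, 6, 9, 9, 4, 1, 115]
[3, 6, 9, 9, 4, 1]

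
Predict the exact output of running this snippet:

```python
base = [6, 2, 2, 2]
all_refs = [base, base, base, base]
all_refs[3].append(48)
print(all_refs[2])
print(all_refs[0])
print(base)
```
[6, 2, 2, 2, 48]
[6, 2, 2, 2, 48]
[6, 2, 2, 2, 48]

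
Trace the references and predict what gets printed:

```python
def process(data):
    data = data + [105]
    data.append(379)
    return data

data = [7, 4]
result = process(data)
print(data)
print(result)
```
[7, 4]
[7, 4, 105, 379]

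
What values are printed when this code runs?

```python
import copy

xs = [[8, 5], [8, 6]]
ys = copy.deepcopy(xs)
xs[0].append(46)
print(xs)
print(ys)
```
[[8, 5, 46], [8, 6]]
[[8, 5], [8, 6]]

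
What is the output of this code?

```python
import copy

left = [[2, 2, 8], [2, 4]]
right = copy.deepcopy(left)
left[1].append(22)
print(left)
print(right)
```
[[2, 2, 8], [2, 4, 22]]
[[2, 2, 8], [2, 4]]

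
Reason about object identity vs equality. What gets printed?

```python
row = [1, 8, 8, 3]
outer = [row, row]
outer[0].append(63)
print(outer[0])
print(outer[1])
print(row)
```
[1, 8, 8, 3, 63]
[1, 8, 8, 3, 63]
[1, 8, 8, 3, 63]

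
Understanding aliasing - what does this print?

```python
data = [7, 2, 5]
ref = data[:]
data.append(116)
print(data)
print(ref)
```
[7, 2, 5, 116]
[7, 2, 5]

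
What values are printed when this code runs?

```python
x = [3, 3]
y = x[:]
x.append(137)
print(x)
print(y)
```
[3, 3, 137]
[3, 3]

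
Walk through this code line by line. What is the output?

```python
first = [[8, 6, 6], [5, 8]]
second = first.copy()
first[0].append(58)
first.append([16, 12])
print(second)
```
[[8, 6, 6, 58], [5, 8]]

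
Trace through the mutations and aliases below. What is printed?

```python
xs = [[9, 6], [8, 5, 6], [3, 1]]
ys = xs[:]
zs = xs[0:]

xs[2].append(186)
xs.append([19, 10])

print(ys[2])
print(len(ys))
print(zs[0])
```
[3, 1, 186]
3
[9, 6]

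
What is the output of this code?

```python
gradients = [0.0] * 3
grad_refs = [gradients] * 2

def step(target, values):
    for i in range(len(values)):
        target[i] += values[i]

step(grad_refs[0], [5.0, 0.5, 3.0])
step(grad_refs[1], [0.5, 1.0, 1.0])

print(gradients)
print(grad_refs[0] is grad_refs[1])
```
[5.5, 1.5, 4.0]
True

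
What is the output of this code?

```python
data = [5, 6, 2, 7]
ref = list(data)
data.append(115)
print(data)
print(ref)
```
[5, 6, 2, 7, 115]
[5, 6, 2, 7]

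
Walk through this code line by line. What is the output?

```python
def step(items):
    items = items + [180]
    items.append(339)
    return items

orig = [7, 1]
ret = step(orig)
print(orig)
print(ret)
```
[7, 1]
[7, 1, 180, 339]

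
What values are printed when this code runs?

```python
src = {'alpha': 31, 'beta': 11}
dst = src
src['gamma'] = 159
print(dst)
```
{'alpha': 31, 'beta': 11, 'gamma': 159}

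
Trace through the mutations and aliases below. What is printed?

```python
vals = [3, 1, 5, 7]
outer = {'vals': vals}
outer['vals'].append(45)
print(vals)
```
[3, 1, 5, 7, 45]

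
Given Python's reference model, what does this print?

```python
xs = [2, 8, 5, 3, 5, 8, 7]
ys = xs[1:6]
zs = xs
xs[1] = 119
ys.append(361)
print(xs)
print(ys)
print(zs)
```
[2, 119, 5, 3, 5, 8, 7]
[8, 5, 3, 5, 8, 361]
[2, 119, 5, 3, 5, 8, 7]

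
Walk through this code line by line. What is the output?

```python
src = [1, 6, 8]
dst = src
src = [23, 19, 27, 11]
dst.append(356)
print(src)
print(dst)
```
[23, 19, 27, 11]
[1, 6, 8, 356]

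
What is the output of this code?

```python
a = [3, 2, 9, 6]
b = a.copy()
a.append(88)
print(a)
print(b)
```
[3, 2, 9, 6, 88]
[3, 2, 9, 6]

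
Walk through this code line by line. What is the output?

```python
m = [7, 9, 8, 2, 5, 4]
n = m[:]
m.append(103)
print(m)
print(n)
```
[7, 9, 8, 2, 5, 4, 103]
[7, 9, 8, 2, 5, 4]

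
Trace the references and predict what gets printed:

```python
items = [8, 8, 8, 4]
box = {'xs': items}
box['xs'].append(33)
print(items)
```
[8, 8, 8, 4, 33]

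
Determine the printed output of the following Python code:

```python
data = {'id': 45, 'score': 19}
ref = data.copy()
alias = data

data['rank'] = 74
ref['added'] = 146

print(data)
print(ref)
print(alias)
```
{'id': 45, 'score': 19, 'rank': 74}
{'id': 45, 'score': 19, 'added': 146}
{'id': 45, 'score': 19, 'rank': 74}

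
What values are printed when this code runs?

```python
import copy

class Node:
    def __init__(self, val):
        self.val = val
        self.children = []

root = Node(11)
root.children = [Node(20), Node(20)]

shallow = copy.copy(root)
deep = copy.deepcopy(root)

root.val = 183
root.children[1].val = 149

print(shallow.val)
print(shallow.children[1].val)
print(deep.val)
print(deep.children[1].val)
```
11
149
11
20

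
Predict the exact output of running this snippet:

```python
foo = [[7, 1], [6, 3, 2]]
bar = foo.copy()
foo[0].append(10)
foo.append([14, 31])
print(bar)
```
[[7, 1, 10], [6, 3, 2]]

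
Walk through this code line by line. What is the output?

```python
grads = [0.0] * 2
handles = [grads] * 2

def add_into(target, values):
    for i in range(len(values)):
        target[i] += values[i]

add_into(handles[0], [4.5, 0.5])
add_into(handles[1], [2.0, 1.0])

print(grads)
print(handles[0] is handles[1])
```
[6.5, 1.5]
True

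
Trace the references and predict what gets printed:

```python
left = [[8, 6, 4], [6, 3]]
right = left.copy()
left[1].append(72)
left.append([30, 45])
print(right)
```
[[8, 6, 4], [6, 3, 72]]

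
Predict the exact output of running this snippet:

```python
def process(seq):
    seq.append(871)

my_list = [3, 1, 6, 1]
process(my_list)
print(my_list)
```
[3, 1, 6, 1, 871]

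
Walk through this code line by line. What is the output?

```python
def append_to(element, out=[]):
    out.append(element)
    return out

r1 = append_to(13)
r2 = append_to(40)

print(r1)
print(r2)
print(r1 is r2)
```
[13, 40]
[13, 40]
True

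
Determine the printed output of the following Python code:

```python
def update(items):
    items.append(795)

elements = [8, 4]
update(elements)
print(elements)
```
[8, 4, 795]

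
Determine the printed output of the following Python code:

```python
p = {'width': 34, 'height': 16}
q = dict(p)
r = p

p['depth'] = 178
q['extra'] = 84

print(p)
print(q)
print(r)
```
{'width': 34, 'height': 16, 'depth': 178}
{'width': 34, 'height': 16, 'extra': 84}
{'width': 34, 'height': 16, 'depth': 178}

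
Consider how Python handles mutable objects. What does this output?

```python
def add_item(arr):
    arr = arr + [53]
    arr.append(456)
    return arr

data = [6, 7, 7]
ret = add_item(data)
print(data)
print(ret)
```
[6, 7, 7]
[6, 7, 7, 53, 456]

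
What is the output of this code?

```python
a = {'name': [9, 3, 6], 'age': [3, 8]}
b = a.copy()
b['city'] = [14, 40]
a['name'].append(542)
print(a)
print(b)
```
{'name': [9, 3, 6, 542], 'age': [3, 8]}
{'name': [9, 3, 6, 542], 'age': [3, 8], 'city': [14, 40]}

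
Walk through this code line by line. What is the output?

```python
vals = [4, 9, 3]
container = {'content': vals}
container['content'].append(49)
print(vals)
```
[4, 9, 3, 49]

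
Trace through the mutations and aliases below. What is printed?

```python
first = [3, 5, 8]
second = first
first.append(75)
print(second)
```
[3, 5, 8, 75]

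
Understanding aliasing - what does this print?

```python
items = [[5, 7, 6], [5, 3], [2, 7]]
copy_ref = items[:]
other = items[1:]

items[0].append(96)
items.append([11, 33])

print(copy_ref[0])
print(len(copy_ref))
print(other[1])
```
[5, 7, 6, 96]
3
[2, 7]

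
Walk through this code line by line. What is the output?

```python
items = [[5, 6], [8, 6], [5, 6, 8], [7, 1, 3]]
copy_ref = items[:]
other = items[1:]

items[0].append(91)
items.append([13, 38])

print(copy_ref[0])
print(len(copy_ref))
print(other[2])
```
[5, 6, 91]
4
[7, 1, 3]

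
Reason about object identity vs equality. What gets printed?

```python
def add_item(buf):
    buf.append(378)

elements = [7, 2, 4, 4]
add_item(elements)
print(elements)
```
[7, 2, 4, 4, 378]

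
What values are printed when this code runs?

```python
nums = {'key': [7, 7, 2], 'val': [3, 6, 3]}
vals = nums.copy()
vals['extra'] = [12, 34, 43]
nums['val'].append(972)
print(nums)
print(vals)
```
{'key': [7, 7, 2], 'val': [3, 6, 3, 972]}
{'key': [7, 7, 2], 'val': [3, 6, 3, 972], 'extra': [12, 34, 43]}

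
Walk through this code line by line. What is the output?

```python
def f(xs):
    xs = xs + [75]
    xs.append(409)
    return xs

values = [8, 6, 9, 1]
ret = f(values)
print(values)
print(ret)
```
[8, 6, 9, 1]
[8, 6, 9, 1, 75, 409]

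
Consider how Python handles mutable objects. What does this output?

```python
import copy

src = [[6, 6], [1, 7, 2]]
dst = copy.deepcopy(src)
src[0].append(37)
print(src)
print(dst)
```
[[6, 6, 37], [1, 7, 2]]
[[6, 6], [1, 7, 2]]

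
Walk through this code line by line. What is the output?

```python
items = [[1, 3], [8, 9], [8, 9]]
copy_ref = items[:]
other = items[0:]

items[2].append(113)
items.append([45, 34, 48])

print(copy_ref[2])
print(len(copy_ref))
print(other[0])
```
[8, 9, 113]
3
[1, 3]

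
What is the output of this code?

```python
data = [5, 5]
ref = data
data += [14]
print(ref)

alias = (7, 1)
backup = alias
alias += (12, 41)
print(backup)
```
[5, 5, 14]
(7, 1)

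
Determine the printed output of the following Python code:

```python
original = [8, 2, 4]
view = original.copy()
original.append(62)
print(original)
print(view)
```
[8, 2, 4, 62]
[8, 2, 4]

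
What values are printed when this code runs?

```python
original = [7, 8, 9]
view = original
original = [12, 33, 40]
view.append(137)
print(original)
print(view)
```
[12, 33, 40]
[7, 8, 9, 137]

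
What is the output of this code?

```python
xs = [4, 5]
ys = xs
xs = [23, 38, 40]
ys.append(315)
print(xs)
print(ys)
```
[23, 38, 40]
[4, 5, 315]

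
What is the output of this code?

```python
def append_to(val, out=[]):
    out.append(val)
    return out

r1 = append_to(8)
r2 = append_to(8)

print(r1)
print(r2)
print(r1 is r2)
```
[8, 8]
[8, 8]
True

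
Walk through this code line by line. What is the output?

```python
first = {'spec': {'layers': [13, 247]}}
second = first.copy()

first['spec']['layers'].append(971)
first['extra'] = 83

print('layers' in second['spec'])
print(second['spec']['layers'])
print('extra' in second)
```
True
[13, 247, 971]
False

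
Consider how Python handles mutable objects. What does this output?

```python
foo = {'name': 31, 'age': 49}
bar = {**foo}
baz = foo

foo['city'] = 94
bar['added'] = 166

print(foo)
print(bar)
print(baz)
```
{'name': 31, 'age': 49, 'city': 94}
{'name': 31, 'age': 49, 'added': 166}
{'name': 31, 'age': 49, 'city': 94}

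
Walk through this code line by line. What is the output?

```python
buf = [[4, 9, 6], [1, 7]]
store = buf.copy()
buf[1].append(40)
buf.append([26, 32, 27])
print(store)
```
[[4, 9, 6], [1, 7, 40]]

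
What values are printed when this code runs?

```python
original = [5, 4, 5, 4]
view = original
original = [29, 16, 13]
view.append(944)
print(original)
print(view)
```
[29, 16, 13]
[5, 4, 5, 4, 944]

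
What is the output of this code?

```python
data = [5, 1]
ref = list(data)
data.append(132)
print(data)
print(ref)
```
[5, 1, 132]
[5, 1]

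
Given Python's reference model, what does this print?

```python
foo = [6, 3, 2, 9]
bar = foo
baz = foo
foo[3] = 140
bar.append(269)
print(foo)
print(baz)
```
[6, 3, 2, 140, 269]
[6, 3, 2, 140, 269]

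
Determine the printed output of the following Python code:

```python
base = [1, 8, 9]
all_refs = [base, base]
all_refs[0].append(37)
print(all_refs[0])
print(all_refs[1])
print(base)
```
[1, 8, 9, 37]
[1, 8, 9, 37]
[1, 8, 9, 37]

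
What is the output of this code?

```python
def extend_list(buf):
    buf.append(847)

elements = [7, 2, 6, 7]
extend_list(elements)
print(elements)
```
[7, 2, 6, 7, 847]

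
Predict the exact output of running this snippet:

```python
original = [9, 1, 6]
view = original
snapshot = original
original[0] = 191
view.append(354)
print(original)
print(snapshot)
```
[191, 1, 6, 354]
[191, 1, 6, 354]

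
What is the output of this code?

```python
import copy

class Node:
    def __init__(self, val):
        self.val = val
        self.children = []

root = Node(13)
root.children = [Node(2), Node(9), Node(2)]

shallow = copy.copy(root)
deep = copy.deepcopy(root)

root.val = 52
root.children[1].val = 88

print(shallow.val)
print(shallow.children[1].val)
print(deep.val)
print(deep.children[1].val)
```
13
88
13
9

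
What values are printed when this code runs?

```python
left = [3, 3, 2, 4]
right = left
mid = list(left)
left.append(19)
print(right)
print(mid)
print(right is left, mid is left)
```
[3, 3, 2, 4, 19]
[3, 3, 2, 4]
True False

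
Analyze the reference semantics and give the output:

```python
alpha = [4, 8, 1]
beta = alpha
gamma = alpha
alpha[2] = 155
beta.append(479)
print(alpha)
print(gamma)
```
[4, 8, 155, 479]
[4, 8, 155, 479]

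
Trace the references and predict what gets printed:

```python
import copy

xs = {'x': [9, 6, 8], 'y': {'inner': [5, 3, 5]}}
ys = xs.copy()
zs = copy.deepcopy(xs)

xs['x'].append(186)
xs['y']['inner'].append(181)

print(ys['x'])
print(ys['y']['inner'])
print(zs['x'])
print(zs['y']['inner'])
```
[9, 6, 8, 186]
[5, 3, 5, 181]
[9, 6, 8]
[5, 3, 5]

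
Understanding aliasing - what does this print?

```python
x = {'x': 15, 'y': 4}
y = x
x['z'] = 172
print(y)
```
{'x': 15, 'y': 4, 'z': 172}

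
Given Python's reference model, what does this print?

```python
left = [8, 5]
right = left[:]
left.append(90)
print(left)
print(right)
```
[8, 5, 90]
[8, 5]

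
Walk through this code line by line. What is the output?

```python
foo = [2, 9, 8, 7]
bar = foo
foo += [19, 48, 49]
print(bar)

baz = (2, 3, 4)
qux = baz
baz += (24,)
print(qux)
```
[2, 9, 8, 7, 19, 48, 49]
(2, 3, 4)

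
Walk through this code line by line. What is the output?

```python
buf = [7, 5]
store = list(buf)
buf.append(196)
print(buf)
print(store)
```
[7, 5, 196]
[7, 5]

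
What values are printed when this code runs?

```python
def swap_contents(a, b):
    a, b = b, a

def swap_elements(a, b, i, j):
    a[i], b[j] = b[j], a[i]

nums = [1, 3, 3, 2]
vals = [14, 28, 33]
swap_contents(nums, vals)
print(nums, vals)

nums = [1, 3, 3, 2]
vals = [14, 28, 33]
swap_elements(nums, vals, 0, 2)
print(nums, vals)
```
[1, 3, 3, 2] [14, 28, 33]
[33, 3, 3, 2] [14, 28, 1]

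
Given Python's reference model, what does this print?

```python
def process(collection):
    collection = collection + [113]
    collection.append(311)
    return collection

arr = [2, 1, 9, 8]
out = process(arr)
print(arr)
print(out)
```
[2, 1, 9, 8]
[2, 1, 9, 8, 113, 311]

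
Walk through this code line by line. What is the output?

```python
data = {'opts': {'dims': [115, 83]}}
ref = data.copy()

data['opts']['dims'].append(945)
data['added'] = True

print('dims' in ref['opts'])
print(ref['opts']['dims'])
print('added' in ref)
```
True
[115, 83, 945]
False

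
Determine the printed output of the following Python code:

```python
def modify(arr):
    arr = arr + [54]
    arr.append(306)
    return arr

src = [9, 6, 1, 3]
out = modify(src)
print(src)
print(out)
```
[9, 6, 1, 3]
[9, 6, 1, 3, 54, 306]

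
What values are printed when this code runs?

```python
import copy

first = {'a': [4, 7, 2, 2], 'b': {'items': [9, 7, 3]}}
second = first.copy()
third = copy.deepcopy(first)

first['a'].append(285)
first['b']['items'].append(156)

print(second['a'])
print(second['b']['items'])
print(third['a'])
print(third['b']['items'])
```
[4, 7, 2, 2, 285]
[9, 7, 3, 156]
[4, 7, 2, 2]
[9, 7, 3]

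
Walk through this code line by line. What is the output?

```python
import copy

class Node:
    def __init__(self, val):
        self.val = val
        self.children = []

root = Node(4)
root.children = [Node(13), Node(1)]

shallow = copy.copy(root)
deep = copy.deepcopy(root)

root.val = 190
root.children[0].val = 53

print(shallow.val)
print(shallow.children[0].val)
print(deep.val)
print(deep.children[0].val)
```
4
53
4
13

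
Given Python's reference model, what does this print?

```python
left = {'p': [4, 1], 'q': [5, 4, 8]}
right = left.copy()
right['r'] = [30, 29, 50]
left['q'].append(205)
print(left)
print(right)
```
{'p': [4, 1], 'q': [5, 4, 8, 205]}
{'p': [4, 1], 'q': [5, 4, 8, 205], 'r': [30, 29, 50]}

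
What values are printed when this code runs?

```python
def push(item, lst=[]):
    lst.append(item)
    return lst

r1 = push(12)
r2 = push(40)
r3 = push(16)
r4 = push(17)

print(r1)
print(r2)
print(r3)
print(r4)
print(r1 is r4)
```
[12, 40, 16, 17]
[12, 40, 16, 17]
[12, 40, 16, 17]
[12, 40, 16, 17]
True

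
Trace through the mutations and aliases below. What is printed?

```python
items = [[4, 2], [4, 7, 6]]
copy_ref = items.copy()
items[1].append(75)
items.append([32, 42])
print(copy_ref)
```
[[4, 2], [4, 7, 6, 75]]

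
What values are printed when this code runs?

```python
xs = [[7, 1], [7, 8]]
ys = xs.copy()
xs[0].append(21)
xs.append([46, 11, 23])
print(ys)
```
[[7, 1, 21], [7, 8]]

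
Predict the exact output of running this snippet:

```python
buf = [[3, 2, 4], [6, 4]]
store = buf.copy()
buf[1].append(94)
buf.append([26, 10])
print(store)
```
[[3, 2, 4], [6, 4, 94]]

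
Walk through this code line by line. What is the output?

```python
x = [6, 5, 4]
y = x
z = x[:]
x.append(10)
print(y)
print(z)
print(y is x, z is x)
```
[6, 5, 4, 10]
[6, 5, 4]
True False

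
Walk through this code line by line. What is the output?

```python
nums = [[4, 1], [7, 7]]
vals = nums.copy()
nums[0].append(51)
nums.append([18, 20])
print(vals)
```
[[4, 1, 51], [7, 7]]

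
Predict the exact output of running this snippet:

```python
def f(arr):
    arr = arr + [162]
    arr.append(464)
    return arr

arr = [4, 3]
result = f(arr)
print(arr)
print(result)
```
[4, 3]
[4, 3, 162, 464]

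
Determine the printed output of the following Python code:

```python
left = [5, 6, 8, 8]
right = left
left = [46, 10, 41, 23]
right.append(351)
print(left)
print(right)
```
[46, 10, 41, 23]
[5, 6, 8, 8, 351]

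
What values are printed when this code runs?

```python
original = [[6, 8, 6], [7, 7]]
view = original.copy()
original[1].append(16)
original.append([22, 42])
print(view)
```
[[6, 8, 6], [7, 7, 16]]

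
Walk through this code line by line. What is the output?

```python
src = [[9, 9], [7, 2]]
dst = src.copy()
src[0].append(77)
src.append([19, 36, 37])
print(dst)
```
[[9, 9, 77], [7, 2]]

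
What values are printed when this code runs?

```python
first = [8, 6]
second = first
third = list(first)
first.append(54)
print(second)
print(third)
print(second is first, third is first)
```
[8, 6, 54]
[8, 6]
True False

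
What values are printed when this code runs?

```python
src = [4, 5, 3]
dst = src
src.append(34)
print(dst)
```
[4, 5, 3, 34]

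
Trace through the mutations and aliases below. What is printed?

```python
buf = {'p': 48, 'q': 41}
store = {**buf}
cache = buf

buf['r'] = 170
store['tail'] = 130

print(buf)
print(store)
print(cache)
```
{'p': 48, 'q': 41, 'r': 170}
{'p': 48, 'q': 41, 'tail': 130}
{'p': 48, 'q': 41, 'r': 170}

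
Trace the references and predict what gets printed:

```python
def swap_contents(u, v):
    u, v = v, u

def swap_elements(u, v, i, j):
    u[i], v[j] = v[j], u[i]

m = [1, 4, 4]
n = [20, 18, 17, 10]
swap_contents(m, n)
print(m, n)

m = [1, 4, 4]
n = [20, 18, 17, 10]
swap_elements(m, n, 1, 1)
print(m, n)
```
[1, 4, 4] [20, 18, 17, 10]
[1, 18, 4] [20, 4, 17, 10]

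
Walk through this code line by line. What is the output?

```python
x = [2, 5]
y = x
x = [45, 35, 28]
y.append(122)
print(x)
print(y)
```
[45, 35, 28]
[2, 5, 122]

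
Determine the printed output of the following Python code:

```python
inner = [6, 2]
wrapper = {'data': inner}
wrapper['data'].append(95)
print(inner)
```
[6, 2, 95]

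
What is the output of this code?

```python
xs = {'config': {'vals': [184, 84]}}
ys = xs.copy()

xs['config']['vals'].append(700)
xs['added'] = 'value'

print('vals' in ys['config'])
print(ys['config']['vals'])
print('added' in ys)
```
True
[184, 84, 700]
False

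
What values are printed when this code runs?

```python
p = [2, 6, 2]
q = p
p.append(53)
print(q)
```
[2, 6, 2, 53]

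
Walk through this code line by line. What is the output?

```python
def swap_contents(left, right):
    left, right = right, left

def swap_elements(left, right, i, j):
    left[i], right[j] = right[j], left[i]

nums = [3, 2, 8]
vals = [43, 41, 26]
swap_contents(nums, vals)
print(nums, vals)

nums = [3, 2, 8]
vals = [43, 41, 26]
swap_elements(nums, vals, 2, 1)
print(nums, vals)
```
[3, 2, 8] [43, 41, 26]
[3, 2, 41] [43, 8, 26]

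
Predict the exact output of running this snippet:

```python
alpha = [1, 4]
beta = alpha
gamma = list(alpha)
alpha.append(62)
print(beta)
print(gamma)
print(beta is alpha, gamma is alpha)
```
[1, 4, 62]
[1, 4]
True False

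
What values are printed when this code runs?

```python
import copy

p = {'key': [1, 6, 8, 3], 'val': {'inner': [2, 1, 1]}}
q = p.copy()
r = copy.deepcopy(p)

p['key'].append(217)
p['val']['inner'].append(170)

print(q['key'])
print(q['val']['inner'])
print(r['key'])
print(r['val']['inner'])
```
[1, 6, 8, 3, 217]
[2, 1, 1, 170]
[1, 6, 8, 3]
[2, 1, 1]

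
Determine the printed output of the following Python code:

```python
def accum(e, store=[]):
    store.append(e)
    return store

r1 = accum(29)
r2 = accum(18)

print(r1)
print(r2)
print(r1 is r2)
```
[29, 18]
[29, 18]
True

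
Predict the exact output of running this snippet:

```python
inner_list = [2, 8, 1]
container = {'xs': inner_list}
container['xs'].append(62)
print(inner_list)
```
[2, 8, 1, 62]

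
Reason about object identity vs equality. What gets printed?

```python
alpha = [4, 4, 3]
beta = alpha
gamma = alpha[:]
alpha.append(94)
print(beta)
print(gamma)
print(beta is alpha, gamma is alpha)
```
[4, 4, 3, 94]
[4, 4, 3]
True False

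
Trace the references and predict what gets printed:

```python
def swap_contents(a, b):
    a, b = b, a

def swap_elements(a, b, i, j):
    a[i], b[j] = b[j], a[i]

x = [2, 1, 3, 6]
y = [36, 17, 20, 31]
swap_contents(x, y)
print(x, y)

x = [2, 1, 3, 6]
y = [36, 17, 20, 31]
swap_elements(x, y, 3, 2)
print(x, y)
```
[2, 1, 3, 6] [36, 17, 20, 31]
[2, 1, 3, 20] [36, 17, 6, 31]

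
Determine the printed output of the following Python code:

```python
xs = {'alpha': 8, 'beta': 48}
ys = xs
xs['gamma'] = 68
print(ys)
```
{'alpha': 8, 'beta': 48, 'gamma': 68}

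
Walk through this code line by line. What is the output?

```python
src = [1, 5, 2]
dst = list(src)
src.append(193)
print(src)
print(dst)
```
[1, 5, 2, 193]
[1, 5, 2]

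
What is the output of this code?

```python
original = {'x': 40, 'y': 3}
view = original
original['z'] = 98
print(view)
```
{'x': 40, 'y': 3, 'z': 98}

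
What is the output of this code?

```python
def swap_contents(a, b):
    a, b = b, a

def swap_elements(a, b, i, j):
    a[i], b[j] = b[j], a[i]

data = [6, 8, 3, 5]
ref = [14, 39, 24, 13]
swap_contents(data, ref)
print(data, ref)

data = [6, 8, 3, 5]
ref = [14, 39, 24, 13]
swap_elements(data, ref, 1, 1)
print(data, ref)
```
[6, 8, 3, 5] [14, 39, 24, 13]
[6, 39, 3, 5] [14, 8, 24, 13]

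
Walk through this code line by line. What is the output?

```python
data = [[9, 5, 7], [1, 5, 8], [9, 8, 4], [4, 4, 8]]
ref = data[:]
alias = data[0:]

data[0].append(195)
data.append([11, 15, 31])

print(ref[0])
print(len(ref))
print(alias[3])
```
[9, 5, 7, 195]
4
[4, 4, 8]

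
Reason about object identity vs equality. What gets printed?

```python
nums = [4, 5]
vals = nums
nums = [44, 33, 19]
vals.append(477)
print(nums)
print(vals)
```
[44, 33, 19]
[4, 5, 477]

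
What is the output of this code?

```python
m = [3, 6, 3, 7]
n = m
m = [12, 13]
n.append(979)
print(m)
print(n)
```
[12, 13]
[3, 6, 3, 7, 979]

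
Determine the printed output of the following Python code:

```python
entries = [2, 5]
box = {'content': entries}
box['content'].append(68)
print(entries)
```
[2, 5, 68]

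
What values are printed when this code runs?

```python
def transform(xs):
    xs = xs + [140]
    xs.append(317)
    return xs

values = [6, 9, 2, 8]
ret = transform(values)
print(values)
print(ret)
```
[6, 9, 2, 8]
[6, 9, 2, 8, 140, 317]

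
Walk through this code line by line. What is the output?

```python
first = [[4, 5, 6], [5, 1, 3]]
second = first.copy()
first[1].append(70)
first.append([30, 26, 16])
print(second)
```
[[4, 5, 6], [5, 1, 3, 70]]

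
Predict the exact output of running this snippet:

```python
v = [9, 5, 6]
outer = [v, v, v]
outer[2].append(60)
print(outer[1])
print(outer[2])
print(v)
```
[9, 5, 6, 60]
[9, 5, 6, 60]
[9, 5, 6, 60]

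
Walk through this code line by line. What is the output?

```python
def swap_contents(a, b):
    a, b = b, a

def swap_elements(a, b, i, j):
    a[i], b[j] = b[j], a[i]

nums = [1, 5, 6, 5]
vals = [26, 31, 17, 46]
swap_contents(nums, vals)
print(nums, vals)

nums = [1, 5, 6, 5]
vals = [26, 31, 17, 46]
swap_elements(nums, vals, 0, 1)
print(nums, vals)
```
[1, 5, 6, 5] [26, 31, 17, 46]
[31, 5, 6, 5] [26, 1, 17, 46]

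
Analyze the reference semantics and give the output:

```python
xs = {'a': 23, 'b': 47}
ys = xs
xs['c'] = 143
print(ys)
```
{'a': 23, 'b': 47, 'c': 143}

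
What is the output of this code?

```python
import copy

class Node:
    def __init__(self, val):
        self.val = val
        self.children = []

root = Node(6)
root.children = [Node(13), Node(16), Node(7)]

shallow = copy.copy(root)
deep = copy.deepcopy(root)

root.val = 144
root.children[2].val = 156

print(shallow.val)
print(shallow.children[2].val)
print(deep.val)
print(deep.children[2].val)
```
6
156
6
7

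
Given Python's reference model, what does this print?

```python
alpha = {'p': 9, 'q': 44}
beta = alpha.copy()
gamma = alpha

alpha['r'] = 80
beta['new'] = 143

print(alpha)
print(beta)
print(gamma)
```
{'p': 9, 'q': 44, 'r': 80}
{'p': 9, 'q': 44, 'new': 143}
{'p': 9, 'q': 44, 'r': 80}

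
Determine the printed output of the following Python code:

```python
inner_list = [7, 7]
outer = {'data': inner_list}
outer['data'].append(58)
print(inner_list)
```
[7, 7, 58]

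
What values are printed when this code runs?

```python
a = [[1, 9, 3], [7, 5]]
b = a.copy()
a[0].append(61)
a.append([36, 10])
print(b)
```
[[1, 9, 3, 61], [7, 5]]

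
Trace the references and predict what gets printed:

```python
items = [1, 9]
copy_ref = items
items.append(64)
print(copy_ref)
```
[1, 9, 64]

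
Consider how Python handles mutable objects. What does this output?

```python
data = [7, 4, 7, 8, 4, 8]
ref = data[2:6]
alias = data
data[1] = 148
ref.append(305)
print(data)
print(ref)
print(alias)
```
[7, 148, 7, 8, 4, 8]
[7, 8, 4, 8, 305]
[7, 148, 7, 8, 4, 8]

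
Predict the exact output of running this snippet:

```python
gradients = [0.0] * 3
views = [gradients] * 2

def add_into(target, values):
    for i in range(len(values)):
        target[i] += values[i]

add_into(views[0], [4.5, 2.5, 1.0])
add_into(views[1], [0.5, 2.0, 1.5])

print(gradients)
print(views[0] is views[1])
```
[5.0, 4.5, 2.5]
True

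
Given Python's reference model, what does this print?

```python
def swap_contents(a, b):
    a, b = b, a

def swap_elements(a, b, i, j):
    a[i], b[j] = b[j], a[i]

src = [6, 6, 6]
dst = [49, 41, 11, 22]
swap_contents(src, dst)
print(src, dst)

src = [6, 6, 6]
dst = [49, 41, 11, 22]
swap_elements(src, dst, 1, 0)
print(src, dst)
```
[6, 6, 6] [49, 41, 11, 22]
[6, 49, 6] [6, 41, 11, 22]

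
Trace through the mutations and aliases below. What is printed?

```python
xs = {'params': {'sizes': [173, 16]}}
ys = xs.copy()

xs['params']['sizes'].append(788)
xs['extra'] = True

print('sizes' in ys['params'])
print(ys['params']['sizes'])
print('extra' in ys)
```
True
[173, 16, 788]
False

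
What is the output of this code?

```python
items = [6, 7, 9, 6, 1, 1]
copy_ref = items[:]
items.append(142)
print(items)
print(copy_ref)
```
[6, 7, 9, 6, 1, 1, 142]
[6, 7, 9, 6, 1, 1]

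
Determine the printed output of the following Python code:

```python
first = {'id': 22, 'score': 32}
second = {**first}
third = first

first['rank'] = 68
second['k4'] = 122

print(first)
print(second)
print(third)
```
{'id': 22, 'score': 32, 'rank': 68}
{'id': 22, 'score': 32, 'k4': 122}
{'id': 22, 'score': 32, 'rank': 68}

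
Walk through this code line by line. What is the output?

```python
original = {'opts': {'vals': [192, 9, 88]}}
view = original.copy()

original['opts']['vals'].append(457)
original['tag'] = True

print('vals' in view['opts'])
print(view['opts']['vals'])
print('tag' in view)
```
True
[192, 9, 88, 457]
False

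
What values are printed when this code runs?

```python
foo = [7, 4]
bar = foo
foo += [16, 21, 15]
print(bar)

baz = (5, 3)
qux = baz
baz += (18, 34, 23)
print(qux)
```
[7, 4, 16, 21, 15]
(5, 3)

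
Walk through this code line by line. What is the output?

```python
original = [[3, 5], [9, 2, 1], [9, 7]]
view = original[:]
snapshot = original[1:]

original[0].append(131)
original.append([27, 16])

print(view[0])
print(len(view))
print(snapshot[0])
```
[3, 5, 131]
3
[9, 2, 1]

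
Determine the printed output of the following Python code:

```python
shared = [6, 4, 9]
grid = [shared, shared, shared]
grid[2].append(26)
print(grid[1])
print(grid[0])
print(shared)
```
[6, 4, 9, 26]
[6, 4, 9, 26]
[6, 4, 9, 26]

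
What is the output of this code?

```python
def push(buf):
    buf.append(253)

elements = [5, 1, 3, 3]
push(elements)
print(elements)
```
[5, 1, 3, 3, 253]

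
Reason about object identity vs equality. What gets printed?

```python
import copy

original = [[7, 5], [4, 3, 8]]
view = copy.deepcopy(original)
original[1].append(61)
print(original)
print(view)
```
[[7, 5], [4, 3, 8, 61]]
[[7, 5], [4, 3, 8]]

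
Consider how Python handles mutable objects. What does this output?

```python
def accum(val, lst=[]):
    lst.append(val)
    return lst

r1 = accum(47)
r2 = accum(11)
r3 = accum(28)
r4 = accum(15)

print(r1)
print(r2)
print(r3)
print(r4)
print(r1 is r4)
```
[47, 11, 28, 15]
[47, 11, 28, 15]
[47, 11, 28, 15]
[47, 11, 28, 15]
True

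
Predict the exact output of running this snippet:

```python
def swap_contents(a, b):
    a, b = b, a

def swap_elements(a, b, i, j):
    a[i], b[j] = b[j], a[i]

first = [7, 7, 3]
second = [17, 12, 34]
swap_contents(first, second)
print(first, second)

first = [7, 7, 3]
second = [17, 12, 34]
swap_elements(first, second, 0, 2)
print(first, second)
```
[7, 7, 3] [17, 12, 34]
[34, 7, 3] [17, 12, 7]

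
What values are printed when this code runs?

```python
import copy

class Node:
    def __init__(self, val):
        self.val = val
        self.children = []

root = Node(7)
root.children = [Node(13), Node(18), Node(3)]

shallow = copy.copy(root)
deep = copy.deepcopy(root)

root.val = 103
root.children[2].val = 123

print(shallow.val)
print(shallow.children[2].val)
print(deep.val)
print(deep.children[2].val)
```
7
123
7
3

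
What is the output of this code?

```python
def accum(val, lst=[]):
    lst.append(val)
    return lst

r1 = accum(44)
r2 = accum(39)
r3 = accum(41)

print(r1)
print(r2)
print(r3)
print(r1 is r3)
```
[44, 39, 41]
[44, 39, 41]
[44, 39, 41]
True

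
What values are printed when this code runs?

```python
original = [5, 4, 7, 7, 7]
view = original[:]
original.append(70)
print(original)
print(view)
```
[5, 4, 7, 7, 7, 70]
[5, 4, 7, 7, 7]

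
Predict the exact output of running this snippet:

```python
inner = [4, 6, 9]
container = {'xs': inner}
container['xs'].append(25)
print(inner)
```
[4, 6, 9, 25]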